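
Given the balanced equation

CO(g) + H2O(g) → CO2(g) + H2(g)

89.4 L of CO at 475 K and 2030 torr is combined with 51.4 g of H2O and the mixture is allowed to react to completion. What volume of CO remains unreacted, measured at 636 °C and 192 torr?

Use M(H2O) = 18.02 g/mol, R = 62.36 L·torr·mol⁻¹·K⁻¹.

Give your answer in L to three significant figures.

967 L

n(CO) = PV/RT = (2030 × 89.4) / (62.36 × 475) = 6.127 mol
n(H2O) = 51.4 / 18.02 = 2.852 mol
For 6.127 mol CO, stoichiometry requires (1/1) × 6.127 = 6.127 mol H2O; 2.852 mol is available, so H2O is limiting.
n(CO) consumed = (1/1) × 2.852 = 2.852 mol; remaining = 6.127 − 2.852 = 3.275 mol
V(CO) = nRT/P = 3.275 × 62.36 × 909.15 / 192 = 967.1 L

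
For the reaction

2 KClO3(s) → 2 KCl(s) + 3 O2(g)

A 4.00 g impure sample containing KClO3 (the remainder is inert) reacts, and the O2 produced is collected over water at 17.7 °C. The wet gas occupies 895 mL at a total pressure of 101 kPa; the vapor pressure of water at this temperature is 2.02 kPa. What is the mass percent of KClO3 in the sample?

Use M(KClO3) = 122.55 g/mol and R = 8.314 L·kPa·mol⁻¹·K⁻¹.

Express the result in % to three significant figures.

P(O2) = 101 − 2.02 = 98.98 kPa
n(O2) = PV/RT = (98.98 × 0.8950) / (8.314 × 290.85) = 0.03663 mol
n(KClO3) = (2/3) × 0.03663 = 0.02442 mol
m(KClO3) = 0.02442 × 122.55 = 2.993 g
%KClO3 = 2.993 / 4.00 × 100 = 74.83%

74.8 %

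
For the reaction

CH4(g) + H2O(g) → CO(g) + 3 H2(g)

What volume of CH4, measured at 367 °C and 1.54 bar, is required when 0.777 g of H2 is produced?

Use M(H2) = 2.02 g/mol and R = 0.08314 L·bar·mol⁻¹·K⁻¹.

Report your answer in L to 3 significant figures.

4.43 L

n(H2) = 0.7770 / 2.02 = 0.3847 mol
n(CH4) = (1/3) × 0.3847 = 0.1282 mol
V = nRT/P = 0.1282 × 0.08314 × 640.15 / 1.54 = 4.431 L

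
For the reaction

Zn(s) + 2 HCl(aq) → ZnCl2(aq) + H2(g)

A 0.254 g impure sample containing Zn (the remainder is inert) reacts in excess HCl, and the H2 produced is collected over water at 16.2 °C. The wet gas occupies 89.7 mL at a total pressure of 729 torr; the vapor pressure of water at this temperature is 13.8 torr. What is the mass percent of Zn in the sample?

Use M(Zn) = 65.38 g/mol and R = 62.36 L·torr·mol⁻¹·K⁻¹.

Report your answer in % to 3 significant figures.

91.5 %

P(H2) = 729 − 13.8 = 715.2 torr
n(H2) = PV/RT = (715.2 × 0.08970) / (62.36 × 289.35) = 0.003555 mol
n(Zn) = (1/1) × 0.003555 = 0.003555 mol
m(Zn) = 0.003555 × 65.38 = 0.2324 g
%Zn = 0.2324 / 0.254 × 100 = 91.50%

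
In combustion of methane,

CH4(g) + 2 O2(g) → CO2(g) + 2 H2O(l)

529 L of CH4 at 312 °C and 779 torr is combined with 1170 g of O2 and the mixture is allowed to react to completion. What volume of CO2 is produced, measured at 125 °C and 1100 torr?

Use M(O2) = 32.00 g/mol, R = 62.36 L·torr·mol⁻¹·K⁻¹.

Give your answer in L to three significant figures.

255 L

n(CH4) = PV/RT = (779 × 529) / (62.36 × 585.15) = 11.29 mol
n(O2) = 1170 / 32.00 = 36.56 mol
For 11.29 mol CH4, stoichiometry requires (2/1) × 11.29 = 22.58 mol O2; 36.56 mol is available, so CH4 is limiting.
n(CO2) = (1/1) × 11.29 = 11.29 mol
V(CO2) = nRT/P = 11.29 × 62.36 × 398.15 / 1100 = 254.8 L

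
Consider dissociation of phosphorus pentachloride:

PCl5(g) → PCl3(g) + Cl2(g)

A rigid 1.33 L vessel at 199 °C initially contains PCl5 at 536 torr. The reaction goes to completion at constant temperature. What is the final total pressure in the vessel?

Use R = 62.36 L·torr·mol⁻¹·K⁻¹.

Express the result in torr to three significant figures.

1070 torr

Since T and V are fixed, P_final/P_initial = n_final/n_initial = 2/1.
P_final = (2/1) × 536 = 1072 torr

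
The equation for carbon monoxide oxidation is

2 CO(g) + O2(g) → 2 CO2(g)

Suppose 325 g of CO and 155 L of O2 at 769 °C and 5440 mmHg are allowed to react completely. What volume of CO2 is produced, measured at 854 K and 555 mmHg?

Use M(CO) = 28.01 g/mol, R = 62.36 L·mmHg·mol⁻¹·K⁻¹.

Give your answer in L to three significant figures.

n(CO) = 325 / 28.01 = 11.60 mol
n(O2) = PV/RT = (5440 × 155) / (62.36 × 1042.15) = 12.97 mol
For 11.60 mol CO, stoichiometry requires (1/2) × 11.60 = 5.800 mol O2; 12.97 mol is available, so CO is limiting.
n(CO2) = (2/2) × 11.60 = 11.60 mol
V(CO2) = nRT/P = 11.60 × 62.36 × 854 / 555 = 1113 L

1110 L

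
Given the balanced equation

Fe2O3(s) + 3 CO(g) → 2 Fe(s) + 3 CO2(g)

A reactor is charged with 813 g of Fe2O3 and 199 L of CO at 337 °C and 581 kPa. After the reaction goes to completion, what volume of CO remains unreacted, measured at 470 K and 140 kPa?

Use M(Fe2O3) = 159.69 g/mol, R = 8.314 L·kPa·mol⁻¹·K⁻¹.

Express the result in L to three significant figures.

210 L

n(Fe2O3) = 813 / 159.69 = 5.091 mol
n(CO) = PV/RT = (581 × 199) / (8.314 × 610.15) = 22.79 mol
For 5.091 mol Fe2O3, stoichiometry requires (3/1) × 5.091 = 15.27 mol CO; 22.79 mol is available, so Fe2O3 is limiting.
n(CO) consumed = (3/1) × 5.091 = 15.27 mol; remaining = 22.79 − 15.27 = 7.520 mol
V(CO) = nRT/P = 7.520 × 8.314 × 470 / 140 = 209.9 L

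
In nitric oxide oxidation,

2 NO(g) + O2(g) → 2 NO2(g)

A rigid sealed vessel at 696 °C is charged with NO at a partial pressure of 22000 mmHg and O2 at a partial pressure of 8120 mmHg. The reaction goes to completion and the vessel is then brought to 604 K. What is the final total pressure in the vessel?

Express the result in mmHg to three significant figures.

13700 mmHg

With V and T fixed, P_i ∝ n_i, so the mole ratios apply directly to partial pressures at 696 °C.
P(O2) required for 22000 mmHg of NO = (1/2) × 22000 = 11000 mmHg; available 8120 mmHg, so O2 is limiting.
P(NO) remaining = 22000 − (2/1) × 8120 = 5760 mmHg
P(gaseous products) = (2)/1 × 8120 = 16240 mmHg
P_total at 696 °C = 5760 + 16240 = 22000 mmHg
Scaling to 604 K: P = 22000 × 604/969.15 = 13710 mmHg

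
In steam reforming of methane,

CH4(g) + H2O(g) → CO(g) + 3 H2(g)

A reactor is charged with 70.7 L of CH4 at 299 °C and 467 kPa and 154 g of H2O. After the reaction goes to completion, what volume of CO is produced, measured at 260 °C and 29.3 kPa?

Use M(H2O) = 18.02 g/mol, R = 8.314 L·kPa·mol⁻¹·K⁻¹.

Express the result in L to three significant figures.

n(CH4) = PV/RT = (467 × 70.7) / (8.314 × 572.15) = 6.941 mol
n(H2O) = 154 / 18.02 = 8.546 mol
For 6.941 mol CH4, stoichiometry requires (1/1) × 6.941 = 6.941 mol H2O; 8.546 mol is available, so CH4 is limiting.
n(CO) = (1/1) × 6.941 = 6.941 mol
V(CO) = nRT/P = 6.941 × 8.314 × 533.15 / 29.3 = 1050 L

1050 L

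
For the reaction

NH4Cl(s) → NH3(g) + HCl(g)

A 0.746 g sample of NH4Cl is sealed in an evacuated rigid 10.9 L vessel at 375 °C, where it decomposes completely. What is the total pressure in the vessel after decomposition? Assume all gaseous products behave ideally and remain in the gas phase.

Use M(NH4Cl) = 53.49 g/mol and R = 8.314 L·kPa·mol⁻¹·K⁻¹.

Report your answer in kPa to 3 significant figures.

13.8 kPa

n(NH4Cl) = 0.746 / 53.49 = 0.01395 mol
n(gas produced) = (2/1) × 0.01395 = 0.02790 mol
P = nRT/V = 0.02790 × 8.314 × 648.15 / 10.9 = 13.79 kPa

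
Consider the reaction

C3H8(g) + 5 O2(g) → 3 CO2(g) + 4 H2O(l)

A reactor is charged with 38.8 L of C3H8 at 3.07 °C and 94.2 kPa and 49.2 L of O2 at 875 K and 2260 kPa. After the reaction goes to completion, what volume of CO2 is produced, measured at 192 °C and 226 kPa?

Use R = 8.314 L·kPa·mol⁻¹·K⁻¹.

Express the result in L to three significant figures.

n(C3H8) = PV/RT = (94.2 × 38.8) / (8.314 × 276.22) = 1.592 mol
n(O2) = PV/RT = (2260 × 49.2) / (8.314 × 875) = 15.28 mol
For 1.592 mol C3H8, stoichiometry requires (5/1) × 1.592 = 7.960 mol O2; 15.28 mol is available, so C3H8 is limiting.
n(CO2) = (3/1) × 1.592 = 4.776 mol
V(CO2) = nRT/P = 4.776 × 8.314 × 465.15 / 226 = 81.73 L

81.7 L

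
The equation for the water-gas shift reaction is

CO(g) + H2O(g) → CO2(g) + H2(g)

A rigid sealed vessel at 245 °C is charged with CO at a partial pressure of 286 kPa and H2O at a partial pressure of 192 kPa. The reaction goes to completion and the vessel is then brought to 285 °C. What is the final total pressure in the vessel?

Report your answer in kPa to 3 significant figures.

515 kPa

At constant V, partial pressures at 245 °C are proportional to moles, so apply stoichiometry directly to pressures.
P(H2O) required for 286 kPa of CO = (1/1) × 286 = 286.0 kPa; available 192 kPa, so H2O is limiting.
P(CO) remaining = 286 − (1/1) × 192 = 94.00 kPa
P(gaseous products) = (1+1)/1 × 192 = 384.0 kPa
P_total at 245 °C = 94.00 + 384.0 = 478.0 kPa
Scaling to 285 °C: P = 478.0 × 558.15/518.15 = 514.9 kPa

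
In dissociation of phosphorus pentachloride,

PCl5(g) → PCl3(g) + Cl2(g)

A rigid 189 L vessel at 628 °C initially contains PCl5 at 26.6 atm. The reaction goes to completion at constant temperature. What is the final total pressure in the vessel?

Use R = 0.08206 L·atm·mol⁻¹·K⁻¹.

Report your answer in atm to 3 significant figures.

53.2 atm

Rigid vessel, constant T ⇒ P scales with total gas moles (1 → 2).
P_final = (2/1) × 26.6 = 53.20 atm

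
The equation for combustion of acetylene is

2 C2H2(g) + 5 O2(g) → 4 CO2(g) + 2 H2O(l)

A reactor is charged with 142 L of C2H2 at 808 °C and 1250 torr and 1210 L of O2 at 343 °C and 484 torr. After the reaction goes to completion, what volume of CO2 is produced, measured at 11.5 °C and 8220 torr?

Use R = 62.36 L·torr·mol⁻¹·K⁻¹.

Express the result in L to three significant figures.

11.4 L

n(C2H2) = PV/RT = (1250 × 142) / (62.36 × 1081.15) = 2.633 mol
n(O2) = PV/RT = (484 × 1210) / (62.36 × 616.15) = 15.24 mol
For 2.633 mol C2H2, stoichiometry requires (5/2) × 2.633 = 6.582 mol O2; 15.24 mol is available, so C2H2 is limiting.
n(CO2) = (4/2) × 2.633 = 5.266 mol
V(CO2) = nRT/P = 5.266 × 62.36 × 284.65 / 8220 = 11.37 L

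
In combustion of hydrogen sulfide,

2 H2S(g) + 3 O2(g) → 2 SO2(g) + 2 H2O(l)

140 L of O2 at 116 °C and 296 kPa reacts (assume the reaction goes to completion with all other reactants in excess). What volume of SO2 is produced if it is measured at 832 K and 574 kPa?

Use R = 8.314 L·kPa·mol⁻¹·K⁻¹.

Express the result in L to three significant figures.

103 L

n(O2) = PV/RT = (296 × 140) / (8.314 × 389.15) = 12.81 mol
n(SO2) = (2/3) × 12.81 = 8.540 mol
V = nRT/P = 8.540 × 8.314 × 832 / 574 = 102.9 L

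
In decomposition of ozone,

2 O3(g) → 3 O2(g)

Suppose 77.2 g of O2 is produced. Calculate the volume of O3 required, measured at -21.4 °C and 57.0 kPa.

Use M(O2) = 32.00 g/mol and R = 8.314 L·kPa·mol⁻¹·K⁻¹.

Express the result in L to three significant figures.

n(O2) = 77.20 / 32.00 = 2.413 mol
n(O3) = (2/3) × 2.413 = 1.609 mol
V = nRT/P = 1.609 × 8.314 × 251.75 / 57.0 = 59.08 L

59.1 L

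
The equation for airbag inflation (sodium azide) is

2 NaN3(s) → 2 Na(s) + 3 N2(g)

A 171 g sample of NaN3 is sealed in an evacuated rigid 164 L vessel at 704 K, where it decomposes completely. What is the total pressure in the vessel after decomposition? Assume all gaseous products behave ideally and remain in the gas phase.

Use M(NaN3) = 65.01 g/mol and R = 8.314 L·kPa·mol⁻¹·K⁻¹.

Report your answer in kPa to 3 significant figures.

141 kPa

n(NaN3) = 171 / 65.01 = 2.630 mol
n(gas produced) = (3/2) × 2.630 = 3.945 mol
P = nRT/V = 3.945 × 8.314 × 704 / 164 = 140.8 kPa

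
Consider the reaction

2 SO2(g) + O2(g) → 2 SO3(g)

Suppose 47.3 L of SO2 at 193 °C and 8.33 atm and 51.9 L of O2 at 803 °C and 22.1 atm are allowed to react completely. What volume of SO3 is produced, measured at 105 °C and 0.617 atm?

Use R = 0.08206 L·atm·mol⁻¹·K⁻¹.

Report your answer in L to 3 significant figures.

n(SO2) = PV/RT = (8.33 × 47.3) / (0.08206 × 466.15) = 10.30 mol
n(O2) = PV/RT = (22.1 × 51.9) / (0.08206 × 1076.15) = 12.99 mol
For 10.30 mol SO2, stoichiometry requires (1/2) × 10.30 = 5.150 mol O2; 12.99 mol is available, so SO2 is limiting.
n(SO3) = (2/2) × 10.30 = 10.30 mol
V(SO3) = nRT/P = 10.30 × 0.08206 × 378.15 / 0.617 = 518.0 L

518 L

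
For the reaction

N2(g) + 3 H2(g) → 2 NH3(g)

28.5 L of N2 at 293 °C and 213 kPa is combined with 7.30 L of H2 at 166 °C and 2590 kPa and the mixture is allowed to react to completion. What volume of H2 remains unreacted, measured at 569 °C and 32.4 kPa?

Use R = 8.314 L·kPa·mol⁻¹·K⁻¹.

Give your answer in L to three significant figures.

283 L

n(N2) = PV/RT = (213 × 28.5) / (8.314 × 566.15) = 1.290 mol
n(H2) = PV/RT = (2590 × 7.30) / (8.314 × 439.15) = 5.178 mol
For 1.290 mol N2, stoichiometry requires (3/1) × 1.290 = 3.870 mol H2; 5.178 mol is available, so N2 is limiting.
n(H2) consumed = (3/1) × 1.290 = 3.870 mol; remaining = 5.178 − 3.870 = 1.308 mol
V(H2) = nRT/P = 1.308 × 8.314 × 842.15 / 32.4 = 282.7 L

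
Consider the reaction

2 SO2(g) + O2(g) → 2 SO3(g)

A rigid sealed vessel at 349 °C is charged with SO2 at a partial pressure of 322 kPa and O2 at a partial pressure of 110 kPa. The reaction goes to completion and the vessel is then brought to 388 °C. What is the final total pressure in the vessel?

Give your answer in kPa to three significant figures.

342 kPa

With V and T fixed, P_i ∝ n_i, so the mole ratios apply directly to partial pressures at 349 °C.
P(O2) required for 322 kPa of SO2 = (1/2) × 322 = 161.0 kPa; available 110 kPa, so O2 is limiting.
P(SO2) remaining = 322 − (2/1) × 110 = 102.0 kPa
P(gaseous products) = (2)/1 × 110 = 220.0 kPa
P_total at 349 °C = 102.0 + 220.0 = 322.0 kPa
Scaling to 388 °C: P = 322.0 × 661.15/622.15 = 342.2 kPa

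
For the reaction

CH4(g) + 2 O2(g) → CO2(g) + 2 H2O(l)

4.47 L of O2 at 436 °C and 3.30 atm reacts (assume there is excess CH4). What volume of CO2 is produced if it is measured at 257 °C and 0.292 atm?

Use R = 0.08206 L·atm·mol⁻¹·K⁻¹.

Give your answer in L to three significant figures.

n(O2) = PV/RT = (3.30 × 4.47) / (0.08206 × 709.15) = 0.2535 mol
n(CO2) = (1/2) × 0.2535 = 0.1268 mol
V = nRT/P = 0.1268 × 0.08206 × 530.15 / 0.292 = 18.89 L

18.9 L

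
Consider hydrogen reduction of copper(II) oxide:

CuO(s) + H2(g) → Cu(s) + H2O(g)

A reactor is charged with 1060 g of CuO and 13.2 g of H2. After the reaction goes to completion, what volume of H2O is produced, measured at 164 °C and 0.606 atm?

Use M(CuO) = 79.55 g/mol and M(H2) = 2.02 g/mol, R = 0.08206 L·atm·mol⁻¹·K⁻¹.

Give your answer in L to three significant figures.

387 L

n(CuO) = 1060 / 79.55 = 13.32 mol
n(H2) = 13.2 / 2.02 = 6.535 mol
For 13.32 mol CuO, stoichiometry requires (1/1) × 13.32 = 13.32 mol H2; 6.535 mol is available, so H2 is limiting.
n(H2O) = (1/1) × 6.535 = 6.535 mol
V(H2O) = nRT/P = 6.535 × 0.08206 × 437.15 / 0.606 = 386.8 L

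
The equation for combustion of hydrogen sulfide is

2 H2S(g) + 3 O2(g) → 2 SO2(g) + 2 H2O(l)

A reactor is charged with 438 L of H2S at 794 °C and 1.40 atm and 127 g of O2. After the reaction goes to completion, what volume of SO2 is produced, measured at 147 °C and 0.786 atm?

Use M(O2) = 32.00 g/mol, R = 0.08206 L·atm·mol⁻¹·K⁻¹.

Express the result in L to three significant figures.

116 L

n(H2S) = PV/RT = (1.40 × 438) / (0.08206 × 1067.15) = 7.002 mol
n(O2) = 127 / 32.00 = 3.969 mol
For 7.002 mol H2S, stoichiometry requires (3/2) × 7.002 = 10.50 mol O2; 3.969 mol is available, so O2 is limiting.
n(SO2) = (2/3) × 3.969 = 2.646 mol
V(SO2) = nRT/P = 2.646 × 0.08206 × 420.15 / 0.786 = 116.1 L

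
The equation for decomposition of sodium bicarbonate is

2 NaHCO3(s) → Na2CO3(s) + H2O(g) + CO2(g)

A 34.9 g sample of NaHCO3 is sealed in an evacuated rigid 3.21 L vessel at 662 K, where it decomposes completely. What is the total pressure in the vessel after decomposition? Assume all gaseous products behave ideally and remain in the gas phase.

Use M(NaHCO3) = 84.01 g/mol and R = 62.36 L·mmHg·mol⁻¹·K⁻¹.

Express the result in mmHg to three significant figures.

5340 mmHg

n(NaHCO3) = 34.9 / 84.01 = 0.4154 mol
n(gas produced) = (2/2) × 0.4154 = 0.4154 mol
P = nRT/V = 0.4154 × 62.36 × 662 / 3.21 = 5342 mmHg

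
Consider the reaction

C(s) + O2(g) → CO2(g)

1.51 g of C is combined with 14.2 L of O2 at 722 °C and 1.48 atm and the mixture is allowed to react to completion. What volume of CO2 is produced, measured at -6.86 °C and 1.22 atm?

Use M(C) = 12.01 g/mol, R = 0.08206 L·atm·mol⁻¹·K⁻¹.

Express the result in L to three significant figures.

2.25 L

n(C) = 1.51 / 12.01 = 0.1257 mol
n(O2) = PV/RT = (1.48 × 14.2) / (0.08206 × 995.15) = 0.2574 mol
For 0.1257 mol C, stoichiometry requires (1/1) × 0.1257 = 0.1257 mol O2; 0.2574 mol is available, so C is limiting.
n(CO2) = (1/1) × 0.1257 = 0.1257 mol
V(CO2) = nRT/P = 0.1257 × 0.08206 × 266.29 / 1.22 = 2.251 L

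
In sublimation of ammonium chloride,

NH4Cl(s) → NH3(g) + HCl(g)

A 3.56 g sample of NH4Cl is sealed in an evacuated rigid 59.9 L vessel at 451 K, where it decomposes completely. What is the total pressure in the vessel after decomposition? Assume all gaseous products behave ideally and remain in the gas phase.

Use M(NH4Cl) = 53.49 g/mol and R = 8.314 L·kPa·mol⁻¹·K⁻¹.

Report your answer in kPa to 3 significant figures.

n(NH4Cl) = 3.56 / 53.49 = 0.06655 mol
n(gas produced) = (2/1) × 0.06655 = 0.1331 mol
P = nRT/V = 0.1331 × 8.314 × 451 / 59.9 = 8.332 kPa

8.33 kPa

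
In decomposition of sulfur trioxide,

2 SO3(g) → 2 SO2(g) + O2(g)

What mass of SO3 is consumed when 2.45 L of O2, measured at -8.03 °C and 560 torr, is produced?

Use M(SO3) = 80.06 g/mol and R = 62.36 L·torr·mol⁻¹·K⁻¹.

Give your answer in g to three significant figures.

n(O2) = PV/RT = (560 × 2.45) / (62.36 × 265.12) = 0.08299 mol
n(SO3) = (2/1) × 0.08299 = 0.1660 mol
m(SO3) = 0.1660 × 80.06 = 13.29 g

13.3 g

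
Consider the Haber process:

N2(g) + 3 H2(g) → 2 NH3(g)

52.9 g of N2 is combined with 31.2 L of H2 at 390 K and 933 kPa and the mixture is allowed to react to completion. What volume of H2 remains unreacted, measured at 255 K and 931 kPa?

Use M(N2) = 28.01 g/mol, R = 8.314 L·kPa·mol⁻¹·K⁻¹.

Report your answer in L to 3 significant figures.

7.54 L

n(N2) = 52.9 / 28.01 = 1.889 mol
n(H2) = PV/RT = (933 × 31.2) / (8.314 × 390) = 8.978 mol
For 1.889 mol N2, stoichiometry requires (3/1) × 1.889 = 5.667 mol H2; 8.978 mol is available, so N2 is limiting.
n(H2) consumed = (3/1) × 1.889 = 5.667 mol; remaining = 8.978 − 5.667 = 3.311 mol
V(H2) = nRT/P = 3.311 × 8.314 × 255 / 931 = 7.540 L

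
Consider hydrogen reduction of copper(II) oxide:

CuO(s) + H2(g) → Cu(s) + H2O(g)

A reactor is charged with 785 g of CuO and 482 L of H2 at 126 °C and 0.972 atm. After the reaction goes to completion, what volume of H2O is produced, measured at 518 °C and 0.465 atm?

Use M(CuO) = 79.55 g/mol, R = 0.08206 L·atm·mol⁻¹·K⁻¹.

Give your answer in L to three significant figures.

1380 L

n(CuO) = 785 / 79.55 = 9.868 mol
n(H2) = PV/RT = (0.972 × 482) / (0.08206 × 399.15) = 14.30 mol
For 9.868 mol CuO, stoichiometry requires (1/1) × 9.868 = 9.868 mol H2; 14.30 mol is available, so CuO is limiting.
n(H2O) = (1/1) × 9.868 = 9.868 mol
V(H2O) = nRT/P = 9.868 × 0.08206 × 791.15 / 0.465 = 1378 L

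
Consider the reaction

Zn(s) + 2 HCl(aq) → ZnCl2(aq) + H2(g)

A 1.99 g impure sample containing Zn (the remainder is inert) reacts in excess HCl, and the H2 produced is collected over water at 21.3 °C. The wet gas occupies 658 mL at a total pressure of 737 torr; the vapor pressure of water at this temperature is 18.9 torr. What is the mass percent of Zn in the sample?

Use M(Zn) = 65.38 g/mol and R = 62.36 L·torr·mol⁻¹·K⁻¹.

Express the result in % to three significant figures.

84.5 %

P(H2) = 737 − 18.9 = 718.1 torr
n(H2) = PV/RT = (718.1 × 0.6580) / (62.36 × 294.45) = 0.02573 mol
n(Zn) = (1/1) × 0.02573 = 0.02573 mol
m(Zn) = 0.02573 × 65.38 = 1.682 g
%Zn = 1.682 / 1.99 × 100 = 84.52%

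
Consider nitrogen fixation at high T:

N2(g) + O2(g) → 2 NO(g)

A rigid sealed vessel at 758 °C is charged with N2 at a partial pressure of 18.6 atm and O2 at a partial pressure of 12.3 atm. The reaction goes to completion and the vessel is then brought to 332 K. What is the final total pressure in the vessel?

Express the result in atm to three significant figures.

9.95 atm

Because the vessel is rigid and T is held at 758 °C, work the stoichiometry in partial pressures (P_i = n_iRT/V).
P(O2) required for 18.6 atm of N2 = (1/1) × 18.6 = 18.60 atm; available 12.3 atm, so O2 is limiting.
P(N2) remaining = 18.6 − (1/1) × 12.3 = 6.300 atm
P(gaseous products) = (2)/1 × 12.3 = 24.60 atm
P_total at 758 °C = 6.300 + 24.60 = 30.90 atm
Scaling to 332 K: P = 30.90 × 332/1031.15 = 9.949 atm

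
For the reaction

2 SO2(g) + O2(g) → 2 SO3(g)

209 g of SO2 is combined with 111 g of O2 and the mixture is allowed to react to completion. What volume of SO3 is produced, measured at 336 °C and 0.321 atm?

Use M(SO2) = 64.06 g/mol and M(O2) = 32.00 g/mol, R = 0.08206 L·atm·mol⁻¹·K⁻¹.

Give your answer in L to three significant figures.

508 L

n(SO2) = 209 / 64.06 = 3.263 mol
n(O2) = 111 / 32.00 = 3.469 mol
For 3.263 mol SO2, stoichiometry requires (1/2) × 3.263 = 1.631 mol O2; 3.469 mol is available, so SO2 is limiting.
n(SO3) = (2/2) × 3.263 = 3.263 mol
V(SO3) = nRT/P = 3.263 × 0.08206 × 609.15 / 0.321 = 508.1 L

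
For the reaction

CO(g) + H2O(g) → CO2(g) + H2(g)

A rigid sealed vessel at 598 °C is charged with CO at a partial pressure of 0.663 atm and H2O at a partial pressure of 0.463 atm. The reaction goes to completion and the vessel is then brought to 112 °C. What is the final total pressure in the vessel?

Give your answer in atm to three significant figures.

0.498 atm

With V and T fixed, P_i ∝ n_i, so the mole ratios apply directly to partial pressures at 598 °C.
P(H2O) required for 0.663 atm of CO = (1/1) × 0.663 = 0.6630 atm; available 0.463 atm, so H2O is limiting.
P(CO) remaining = 0.663 − (1/1) × 0.463 = 0.2000 atm
P(gaseous products) = (1+1)/1 × 0.463 = 0.9260 atm
P_total at 598 °C = 0.2000 + 0.9260 = 1.126 atm
Scaling to 112 °C: P = 1.126 × 385.15/871.15 = 0.4978 atm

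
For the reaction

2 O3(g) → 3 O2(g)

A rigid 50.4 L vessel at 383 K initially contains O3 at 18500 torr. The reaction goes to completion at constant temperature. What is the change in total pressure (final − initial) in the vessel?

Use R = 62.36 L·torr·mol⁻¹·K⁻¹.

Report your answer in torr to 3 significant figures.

9250 torr

Rigid vessel, constant T ⇒ P scales with total gas moles (2 → 3).
P_final = (3/2) × 18500 = 27750 torr; ΔP = 27750 − 18500 = 9250 torr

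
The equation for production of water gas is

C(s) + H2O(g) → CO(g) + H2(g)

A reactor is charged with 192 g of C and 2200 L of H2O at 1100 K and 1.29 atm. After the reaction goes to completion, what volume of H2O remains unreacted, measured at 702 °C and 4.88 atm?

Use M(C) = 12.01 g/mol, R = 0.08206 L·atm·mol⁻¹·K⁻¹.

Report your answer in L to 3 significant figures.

n(C) = 192 / 12.01 = 15.99 mol
n(H2O) = PV/RT = (1.29 × 2200) / (0.08206 × 1100) = 31.44 mol
For 15.99 mol C, stoichiometry requires (1/1) × 15.99 = 15.99 mol H2O; 31.44 mol is available, so C is limiting.
n(H2O) consumed = (1/1) × 15.99 = 15.99 mol; remaining = 31.44 − 15.99 = 15.45 mol
V(H2O) = nRT/P = 15.45 × 0.08206 × 975.15 / 4.88 = 253.3 L

253 L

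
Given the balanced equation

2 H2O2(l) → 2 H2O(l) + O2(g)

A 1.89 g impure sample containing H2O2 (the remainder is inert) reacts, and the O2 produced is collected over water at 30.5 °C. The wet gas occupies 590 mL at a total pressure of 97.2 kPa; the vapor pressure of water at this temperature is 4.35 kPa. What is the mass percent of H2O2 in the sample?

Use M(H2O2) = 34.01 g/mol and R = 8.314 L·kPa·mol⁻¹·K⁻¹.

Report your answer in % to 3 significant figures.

78.1 %

P(O2) = 97.2 − 4.35 = 92.85 kPa
n(O2) = PV/RT = (92.85 × 0.5900) / (8.314 × 303.65) = 0.02170 mol
n(H2O2) = (2/1) × 0.02170 = 0.04340 mol
m(H2O2) = 0.04340 × 34.01 = 1.476 g
%H2O2 = 1.476 / 1.89 × 100 = 78.10%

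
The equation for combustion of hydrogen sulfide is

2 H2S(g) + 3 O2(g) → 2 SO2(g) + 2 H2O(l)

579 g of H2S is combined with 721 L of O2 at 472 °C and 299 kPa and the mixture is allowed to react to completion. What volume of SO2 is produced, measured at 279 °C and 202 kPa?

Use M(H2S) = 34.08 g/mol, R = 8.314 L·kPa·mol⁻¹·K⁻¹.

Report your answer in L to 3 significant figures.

386 L

n(H2S) = 579 / 34.08 = 16.99 mol
n(O2) = PV/RT = (299 × 721) / (8.314 × 745.15) = 34.80 mol
For 16.99 mol H2S, stoichiometry requires (3/2) × 16.99 = 25.48 mol O2; 34.80 mol is available, so H2S is limiting.
n(SO2) = (2/2) × 16.99 = 16.99 mol
V(SO2) = nRT/P = 16.99 × 8.314 × 552.15 / 202 = 386.1 L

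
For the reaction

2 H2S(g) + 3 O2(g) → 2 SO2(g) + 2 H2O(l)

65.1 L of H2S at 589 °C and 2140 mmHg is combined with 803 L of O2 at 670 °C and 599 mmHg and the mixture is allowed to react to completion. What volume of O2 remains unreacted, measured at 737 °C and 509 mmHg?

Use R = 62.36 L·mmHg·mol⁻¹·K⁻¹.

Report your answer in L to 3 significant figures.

531 L

n(H2S) = PV/RT = (2140 × 65.1) / (62.36 × 862.15) = 2.591 mol
n(O2) = PV/RT = (599 × 803) / (62.36 × 943.15) = 8.178 mol
For 2.591 mol H2S, stoichiometry requires (3/2) × 2.591 = 3.887 mol O2; 8.178 mol is available, so H2S is limiting.
n(O2) consumed = (3/2) × 2.591 = 3.887 mol; remaining = 8.178 − 3.887 = 4.291 mol
V(O2) = nRT/P = 4.291 × 62.36 × 1010.15 / 509 = 531.0 L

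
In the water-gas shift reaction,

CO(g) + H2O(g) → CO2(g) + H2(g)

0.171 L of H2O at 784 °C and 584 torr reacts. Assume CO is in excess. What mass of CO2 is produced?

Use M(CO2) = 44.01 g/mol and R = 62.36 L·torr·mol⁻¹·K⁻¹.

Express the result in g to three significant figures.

n(H2O) = PV/RT = (584 × 0.171) / (62.36 × 1057.15) = 0.001515 mol
n(CO2) = (1/1) × 0.001515 = 0.001515 mol
m(CO2) = 0.001515 × 44.01 = 0.06668 g

0.0667 g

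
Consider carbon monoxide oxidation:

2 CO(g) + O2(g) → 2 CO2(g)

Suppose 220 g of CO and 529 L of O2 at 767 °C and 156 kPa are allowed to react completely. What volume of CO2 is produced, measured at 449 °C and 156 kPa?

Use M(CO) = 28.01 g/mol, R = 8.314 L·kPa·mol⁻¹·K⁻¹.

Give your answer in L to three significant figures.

302 L

n(CO) = 220 / 28.01 = 7.854 mol
n(O2) = PV/RT = (156 × 529) / (8.314 × 1040.15) = 9.543 mol
For 7.854 mol CO, stoichiometry requires (1/2) × 7.854 = 3.927 mol O2; 9.543 mol is available, so CO is limiting.
n(CO2) = (2/2) × 7.854 = 7.854 mol
V(CO2) = nRT/P = 7.854 × 8.314 × 722.15 / 156 = 302.3 L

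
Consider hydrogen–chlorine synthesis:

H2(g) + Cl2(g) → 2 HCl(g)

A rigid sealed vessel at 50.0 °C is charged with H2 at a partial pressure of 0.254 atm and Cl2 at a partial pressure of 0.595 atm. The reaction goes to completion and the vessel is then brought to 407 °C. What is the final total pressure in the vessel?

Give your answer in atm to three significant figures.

1.79 atm

At constant V, partial pressures at 50.0 °C are proportional to moles, so apply stoichiometry directly to pressures.
P(Cl2) required for 0.254 atm of H2 = (1/1) × 0.254 = 0.2540 atm; available 0.595 atm, so H2 is limiting.
P(Cl2) remaining = 0.595 − (1/1) × 0.254 = 0.3410 atm
P(gaseous products) = (2)/1 × 0.254 = 0.5080 atm
P_total at 50.0 °C = 0.3410 + 0.5080 = 0.8490 atm
Scaling to 407 °C: P = 0.8490 × 680.15/323.15 = 1.787 atm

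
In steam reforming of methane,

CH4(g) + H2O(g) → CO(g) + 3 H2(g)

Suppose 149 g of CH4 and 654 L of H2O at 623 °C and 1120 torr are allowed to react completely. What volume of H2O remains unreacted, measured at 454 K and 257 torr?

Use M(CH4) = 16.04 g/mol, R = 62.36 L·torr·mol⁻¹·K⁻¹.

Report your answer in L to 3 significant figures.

421 L

n(CH4) = 149 / 16.04 = 9.289 mol
n(H2O) = PV/RT = (1120 × 654) / (62.36 × 896.15) = 13.11 mol
For 9.289 mol CH4, stoichiometry requires (1/1) × 9.289 = 9.289 mol H2O; 13.11 mol is available, so CH4 is limiting.
n(H2O) consumed = (1/1) × 9.289 = 9.289 mol; remaining = 13.11 − 9.289 = 3.821 mol
V(H2O) = nRT/P = 3.821 × 62.36 × 454 / 257 = 420.9 L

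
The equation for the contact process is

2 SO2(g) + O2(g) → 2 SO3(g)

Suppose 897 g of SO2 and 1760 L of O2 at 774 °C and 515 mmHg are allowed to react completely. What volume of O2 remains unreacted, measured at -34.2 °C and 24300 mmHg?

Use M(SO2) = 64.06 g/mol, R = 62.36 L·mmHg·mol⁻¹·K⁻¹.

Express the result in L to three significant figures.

n(SO2) = 897 / 64.06 = 14.00 mol
n(O2) = PV/RT = (515 × 1760) / (62.36 × 1047.15) = 13.88 mol
For 14.00 mol SO2, stoichiometry requires (1/2) × 14.00 = 7.000 mol O2; 13.88 mol is available, so SO2 is limiting.
n(O2) consumed = (1/2) × 14.00 = 7.000 mol; remaining = 13.88 − 7.000 = 6.880 mol
V(O2) = nRT/P = 6.880 × 62.36 × 238.95 / 24300 = 4.219 L

4.22 L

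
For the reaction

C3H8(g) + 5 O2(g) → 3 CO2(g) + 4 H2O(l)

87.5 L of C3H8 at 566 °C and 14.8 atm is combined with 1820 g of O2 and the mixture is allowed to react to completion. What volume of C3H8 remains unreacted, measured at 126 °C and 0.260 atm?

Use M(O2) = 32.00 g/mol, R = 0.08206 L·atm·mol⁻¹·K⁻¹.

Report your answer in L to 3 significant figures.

936 L

n(C3H8) = PV/RT = (14.8 × 87.5) / (0.08206 × 839.15) = 18.81 mol
n(O2) = 1820 / 32.00 = 56.88 mol
For 18.81 mol C3H8, stoichiometry requires (5/1) × 18.81 = 94.05 mol O2; 56.88 mol is available, so O2 is limiting.
n(C3H8) consumed = (1/5) × 56.88 = 11.38 mol; remaining = 18.81 − 11.38 = 7.430 mol
V(C3H8) = nRT/P = 7.430 × 0.08206 × 399.15 / 0.260 = 936.0 L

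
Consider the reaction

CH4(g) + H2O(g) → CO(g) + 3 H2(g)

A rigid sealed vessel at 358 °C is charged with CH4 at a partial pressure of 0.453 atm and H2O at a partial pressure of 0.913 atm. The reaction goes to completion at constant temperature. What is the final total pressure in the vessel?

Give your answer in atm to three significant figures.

2.27 atm

With V and T fixed, P_i ∝ n_i, so the mole ratios apply directly to partial pressures at 358 °C.
P(H2O) required for 0.453 atm of CH4 = (1/1) × 0.453 = 0.4530 atm; available 0.913 atm, so CH4 is limiting.
P(H2O) remaining = 0.913 − (1/1) × 0.453 = 0.4600 atm
P(gaseous products) = (1+3)/1 × 0.453 = 1.812 atm
P_total at 358 °C = 0.4600 + 1.812 = 2.272 atm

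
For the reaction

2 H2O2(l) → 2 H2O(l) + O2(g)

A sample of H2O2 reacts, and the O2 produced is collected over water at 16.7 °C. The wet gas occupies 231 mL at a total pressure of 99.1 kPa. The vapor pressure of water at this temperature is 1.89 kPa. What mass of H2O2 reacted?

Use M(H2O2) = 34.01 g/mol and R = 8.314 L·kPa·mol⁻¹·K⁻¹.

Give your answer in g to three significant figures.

0.634 g

P(O2) = 99.1 − 1.89 = 97.21 kPa
n(O2) = PV/RT = (97.21 × 0.2310) / (8.314 × 289.85) = 0.009318 mol
n(H2O2) = (2/1) × 0.009318 = 0.01864 mol
m(H2O2) = 0.01864 × 34.01 = 0.6339 g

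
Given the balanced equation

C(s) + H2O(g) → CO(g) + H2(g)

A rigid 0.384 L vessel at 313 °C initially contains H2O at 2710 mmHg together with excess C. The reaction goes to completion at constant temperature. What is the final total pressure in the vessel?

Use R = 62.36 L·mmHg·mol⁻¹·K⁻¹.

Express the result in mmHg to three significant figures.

At constant T and V, P ∝ n(gas): 1 mol gas → 2 mol gas.
P_final = (2/1) × 2710 = 5420 mmHg

5420 mmHg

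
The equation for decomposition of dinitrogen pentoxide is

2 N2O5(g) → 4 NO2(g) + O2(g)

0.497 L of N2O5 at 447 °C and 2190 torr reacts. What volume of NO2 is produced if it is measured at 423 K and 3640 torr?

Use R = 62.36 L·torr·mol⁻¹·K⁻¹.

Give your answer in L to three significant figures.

n(N2O5) = PV/RT = (2190 × 0.497) / (62.36 × 720.15) = 0.02424 mol
n(NO2) = (4/2) × 0.02424 = 0.04848 mol
V = nRT/P = 0.04848 × 62.36 × 423 / 3640 = 0.3513 L

0.351 L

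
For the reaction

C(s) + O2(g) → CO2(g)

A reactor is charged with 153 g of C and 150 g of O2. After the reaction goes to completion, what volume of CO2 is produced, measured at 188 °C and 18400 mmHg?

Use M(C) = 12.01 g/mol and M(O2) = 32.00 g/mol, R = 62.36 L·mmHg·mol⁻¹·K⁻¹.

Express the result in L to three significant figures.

n(C) = 153 / 12.01 = 12.74 mol
n(O2) = 150 / 32.00 = 4.688 mol
For 12.74 mol C, stoichiometry requires (1/1) × 12.74 = 12.74 mol O2; 4.688 mol is available, so O2 is limiting.
n(CO2) = (1/1) × 4.688 = 4.688 mol
V(CO2) = nRT/P = 4.688 × 62.36 × 461.15 / 18400 = 7.327 L

7.33 L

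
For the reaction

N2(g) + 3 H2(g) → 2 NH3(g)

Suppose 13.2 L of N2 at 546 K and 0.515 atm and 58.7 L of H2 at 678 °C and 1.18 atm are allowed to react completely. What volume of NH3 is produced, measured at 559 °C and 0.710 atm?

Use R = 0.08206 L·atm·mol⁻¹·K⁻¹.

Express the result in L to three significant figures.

n(N2) = PV/RT = (0.515 × 13.2) / (0.08206 × 546) = 0.1517 mol
n(H2) = PV/RT = (1.18 × 58.7) / (0.08206 × 951.15) = 0.8874 mol
For 0.1517 mol N2, stoichiometry requires (3/1) × 0.1517 = 0.4551 mol H2; 0.8874 mol is available, so N2 is limiting.
n(NH3) = (2/1) × 0.1517 = 0.3034 mol
V(NH3) = nRT/P = 0.3034 × 0.08206 × 832.15 / 0.710 = 29.18 L

29.2 L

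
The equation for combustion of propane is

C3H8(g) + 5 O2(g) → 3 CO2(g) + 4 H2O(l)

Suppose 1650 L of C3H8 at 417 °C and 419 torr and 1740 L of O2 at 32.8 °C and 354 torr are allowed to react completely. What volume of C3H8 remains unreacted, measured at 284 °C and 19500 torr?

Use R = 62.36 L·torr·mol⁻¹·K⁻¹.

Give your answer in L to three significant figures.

n(C3H8) = PV/RT = (419 × 1650) / (62.36 × 690.15) = 16.06 mol
n(O2) = PV/RT = (354 × 1740) / (62.36 × 305.95) = 32.28 mol
For 16.06 mol C3H8, stoichiometry requires (5/1) × 16.06 = 80.30 mol O2; 32.28 mol is available, so O2 is limiting.
n(C3H8) consumed = (1/5) × 32.28 = 6.456 mol; remaining = 16.06 − 6.456 = 9.604 mol
V(C3H8) = nRT/P = 9.604 × 62.36 × 557.15 / 19500 = 17.11 L

17.1 L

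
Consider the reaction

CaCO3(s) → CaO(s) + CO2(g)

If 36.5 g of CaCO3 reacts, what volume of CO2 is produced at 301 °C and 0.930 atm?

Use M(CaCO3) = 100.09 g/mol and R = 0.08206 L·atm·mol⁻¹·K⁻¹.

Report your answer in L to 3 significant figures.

n(CaCO3) = 36.50 / 100.09 = 0.3647 mol
n(CO2) = (1/1) × 0.3647 = 0.3647 mol
V = nRT/P = 0.3647 × 0.08206 × 574.15 / 0.930 = 18.48 L

18.5 L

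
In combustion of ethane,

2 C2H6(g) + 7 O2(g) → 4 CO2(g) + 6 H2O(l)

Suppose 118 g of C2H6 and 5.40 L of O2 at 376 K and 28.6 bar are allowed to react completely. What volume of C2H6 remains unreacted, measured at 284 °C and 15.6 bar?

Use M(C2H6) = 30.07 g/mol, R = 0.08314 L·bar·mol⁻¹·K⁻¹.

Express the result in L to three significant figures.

7.46 L

n(C2H6) = 118 / 30.07 = 3.924 mol
n(O2) = PV/RT = (28.6 × 5.40) / (0.08314 × 376) = 4.940 mol
For 3.924 mol C2H6, stoichiometry requires (7/2) × 3.924 = 13.73 mol O2; 4.940 mol is available, so O2 is limiting.
n(C2H6) consumed = (2/7) × 4.940 = 1.411 mol; remaining = 3.924 − 1.411 = 2.513 mol
V(C2H6) = nRT/P = 2.513 × 0.08314 × 557.15 / 15.6 = 7.462 L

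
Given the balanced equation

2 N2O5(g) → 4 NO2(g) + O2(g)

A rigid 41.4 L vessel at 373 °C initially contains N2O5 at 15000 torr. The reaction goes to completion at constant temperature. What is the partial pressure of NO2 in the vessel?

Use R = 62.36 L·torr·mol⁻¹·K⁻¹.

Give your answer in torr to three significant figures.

30000 torr

n(N2O5)₀ = PV/RT = (15000 × 41.4) / (62.36 × 646.15) = 15.41 mol
n(NO2) = (4/2) × 15.41 = 30.82 mol
P(NO2) = nRT/V = 30.82 × 62.36 × 646.15 / 41.4 = 30000 torr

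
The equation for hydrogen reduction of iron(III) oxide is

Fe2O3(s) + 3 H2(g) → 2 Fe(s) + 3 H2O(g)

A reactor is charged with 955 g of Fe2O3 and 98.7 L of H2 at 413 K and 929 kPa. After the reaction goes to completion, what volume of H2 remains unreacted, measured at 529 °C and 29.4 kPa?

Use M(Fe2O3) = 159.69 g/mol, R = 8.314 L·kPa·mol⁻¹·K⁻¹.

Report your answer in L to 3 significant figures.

1990 L

n(Fe2O3) = 955 / 159.69 = 5.980 mol
n(H2) = PV/RT = (929 × 98.7) / (8.314 × 413) = 26.70 mol
For 5.980 mol Fe2O3, stoichiometry requires (3/1) × 5.980 = 17.94 mol H2; 26.70 mol is available, so Fe2O3 is limiting.
n(H2) consumed = (3/1) × 5.980 = 17.94 mol; remaining = 26.70 − 17.94 = 8.760 mol
V(H2) = nRT/P = 8.760 × 8.314 × 802.15 / 29.4 = 1987 L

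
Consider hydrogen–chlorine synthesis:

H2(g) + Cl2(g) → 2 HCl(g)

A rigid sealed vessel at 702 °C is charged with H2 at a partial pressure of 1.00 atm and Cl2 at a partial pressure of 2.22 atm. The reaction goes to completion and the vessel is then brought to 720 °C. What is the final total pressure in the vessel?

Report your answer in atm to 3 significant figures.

3.28 atm

Because the vessel is rigid and T is held at 702 °C, work the stoichiometry in partial pressures (P_i = n_iRT/V).
P(Cl2) required for 1.00 atm of H2 = (1/1) × 1.00 = 1.000 atm; available 2.22 atm, so H2 is limiting.
P(Cl2) remaining = 2.22 − (1/1) × 1.00 = 1.220 atm
P(gaseous products) = (2)/1 × 1.00 = 2.000 atm
P_total at 702 °C = 1.220 + 2.000 = 3.220 atm
Scaling to 720 °C: P = 3.220 × 993.15/975.15 = 3.279 atm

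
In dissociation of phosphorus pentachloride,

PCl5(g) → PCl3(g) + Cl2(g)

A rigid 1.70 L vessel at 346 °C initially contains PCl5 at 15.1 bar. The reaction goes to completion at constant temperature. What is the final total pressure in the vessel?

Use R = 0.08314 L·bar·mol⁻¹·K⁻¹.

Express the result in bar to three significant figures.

At constant T and V, P ∝ n(gas): 1 mol gas → 2 mol gas.
P_final = (2/1) × 15.1 = 30.20 bar

30.2 bar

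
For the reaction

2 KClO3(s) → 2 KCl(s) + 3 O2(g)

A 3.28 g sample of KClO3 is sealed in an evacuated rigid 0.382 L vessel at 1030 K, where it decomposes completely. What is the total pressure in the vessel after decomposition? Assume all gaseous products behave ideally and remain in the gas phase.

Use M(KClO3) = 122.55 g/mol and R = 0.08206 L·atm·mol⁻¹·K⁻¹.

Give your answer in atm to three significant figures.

8.88 atm

n(KClO3) = 3.28 / 122.55 = 0.02676 mol
n(gas produced) = (3/2) × 0.02676 = 0.04014 mol
P = nRT/V = 0.04014 × 0.08206 × 1030 / 0.382 = 8.881 atm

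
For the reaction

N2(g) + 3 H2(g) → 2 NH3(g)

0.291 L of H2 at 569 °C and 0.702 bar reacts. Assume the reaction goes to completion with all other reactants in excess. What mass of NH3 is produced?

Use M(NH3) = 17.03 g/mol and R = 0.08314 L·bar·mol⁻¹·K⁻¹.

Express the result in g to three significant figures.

0.0331 g

n(H2) = PV/RT = (0.702 × 0.291) / (0.08314 × 842.15) = 0.002918 mol
n(NH3) = (2/3) × 0.002918 = 0.001945 mol
m(NH3) = 0.001945 × 17.03 = 0.03312 g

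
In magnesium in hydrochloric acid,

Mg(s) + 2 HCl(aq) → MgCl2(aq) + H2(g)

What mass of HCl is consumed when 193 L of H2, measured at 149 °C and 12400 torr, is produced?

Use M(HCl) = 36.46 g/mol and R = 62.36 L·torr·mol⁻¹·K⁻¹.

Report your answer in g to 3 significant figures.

n(H2) = PV/RT = (12400 × 193) / (62.36 × 422.15) = 90.91 mol
n(HCl) = (2/1) × 90.91 = 181.8 mol
m(HCl) = 181.8 × 36.46 = 6628 g

6630 g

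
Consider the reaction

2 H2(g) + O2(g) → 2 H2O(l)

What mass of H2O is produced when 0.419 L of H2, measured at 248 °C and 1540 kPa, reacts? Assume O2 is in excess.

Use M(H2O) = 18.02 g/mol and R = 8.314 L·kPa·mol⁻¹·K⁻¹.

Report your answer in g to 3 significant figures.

2.68 g

n(H2) = PV/RT = (1540 × 0.419) / (8.314 × 521.15) = 0.1489 mol
n(H2O) = (2/2) × 0.1489 = 0.1489 mol
m(H2O) = 0.1489 × 18.02 = 2.683 g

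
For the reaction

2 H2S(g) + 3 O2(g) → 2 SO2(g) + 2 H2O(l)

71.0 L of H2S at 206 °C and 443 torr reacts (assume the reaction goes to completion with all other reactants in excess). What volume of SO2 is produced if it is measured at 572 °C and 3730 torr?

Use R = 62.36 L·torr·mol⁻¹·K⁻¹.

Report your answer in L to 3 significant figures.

14.9 L

n(H2S) = PV/RT = (443 × 71.0) / (62.36 × 479.15) = 1.053 mol
n(SO2) = (2/2) × 1.053 = 1.053 mol
V = nRT/P = 1.053 × 62.36 × 845.15 / 3730 = 14.88 L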